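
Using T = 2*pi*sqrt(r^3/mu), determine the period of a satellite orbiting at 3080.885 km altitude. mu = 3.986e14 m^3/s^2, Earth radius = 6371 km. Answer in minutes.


r = 9451.8850 km = 9.451885e+06 m
T = 2*pi*sqrt(r^3/mu) = 2*pi*sqrt(8.4441373e+20 / 3.986e14)
T = 9145.1085 s = 152.4185 min

152.4185 minutes


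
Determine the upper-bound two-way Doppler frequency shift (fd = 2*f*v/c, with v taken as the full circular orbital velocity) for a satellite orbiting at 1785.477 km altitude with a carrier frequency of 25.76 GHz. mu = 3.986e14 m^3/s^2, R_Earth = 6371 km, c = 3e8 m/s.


r = 8.156477e+06 m
v = sqrt(mu/r) = 6990.6465 m/s (worst-case radial velocity)
f = 25.76 GHz = 2.576e+10 Hz
fd = 2*f*v/c = 2*2.576e+10*6990.6465/3.0e+08
fd = 1.200527e+06 Hz

1.2005e+06 Hz


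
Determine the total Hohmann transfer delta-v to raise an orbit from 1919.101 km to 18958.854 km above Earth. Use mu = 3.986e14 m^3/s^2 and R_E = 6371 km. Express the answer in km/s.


r1 = 8290.1010 km = 8.290101e+06 m
r2 = 25329.8540 km = 2.5329854e+07 m
dv1 = sqrt(mu/r1)*(sqrt(2*r2/(r1+r2)) - 1) = 1577.7238 m/s
dv2 = sqrt(mu/r2)*(1 - sqrt(2*r1/(r1+r2))) = 1181.1178 m/s
total dv = |dv1| + |dv2| = 1577.7238 + 1181.1178 = 2758.8416 m/s = 2.7588 km/s

2.7588 km/s


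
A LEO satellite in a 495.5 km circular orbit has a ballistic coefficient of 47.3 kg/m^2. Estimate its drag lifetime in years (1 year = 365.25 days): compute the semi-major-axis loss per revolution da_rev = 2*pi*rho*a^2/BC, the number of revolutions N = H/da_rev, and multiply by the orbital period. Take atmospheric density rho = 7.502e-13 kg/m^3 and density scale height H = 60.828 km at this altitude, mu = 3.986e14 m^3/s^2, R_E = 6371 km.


a = R_E + alt = 6866.5000 km = 6.8665e+06 m
da_rev = 2*pi*rho*a^2/BC = 2*pi*7.502e-13*(6.8665e+06)^2/47.3 = 4.698580 m per revolution
N = H/da_rev = 60828.0000 m / 4.698580 m = 12946.0387 revolutions
P = 2*pi*sqrt(a^3/mu) = 5662.5801 s
lifetime = N*P = 12946.0387 * 5662.5801 = 7.3307981e+07 s = 848.4720 days
years = 848.4720 / 365.25 = 2.3230 years

2.3230 years


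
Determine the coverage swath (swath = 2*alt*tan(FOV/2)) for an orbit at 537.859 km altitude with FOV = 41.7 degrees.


FOV = 41.7 deg = 0.7278023 rad
swath = 2 * alt * tan(FOV/2) = 2 * 537.859 * tan(0.3639011)
swath = 2 * 537.859 * 0.3808633
swath = 409.7015 km

409.7015 km


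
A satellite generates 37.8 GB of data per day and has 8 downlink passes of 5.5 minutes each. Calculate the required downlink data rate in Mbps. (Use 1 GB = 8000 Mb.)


total contact time = 8 * 5.5 * 60 = 2640.0000 s
data = 37.8 GB = 302400.0000 Mb
rate = 302400.0000 / 2640.0000 = 114.5455 Mbps

114.5455 Mbps


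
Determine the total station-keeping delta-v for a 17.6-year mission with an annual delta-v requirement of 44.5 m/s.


dV = rate * years = 44.5 * 17.6
dV = 783.2000 m/s

783.2000 m/s


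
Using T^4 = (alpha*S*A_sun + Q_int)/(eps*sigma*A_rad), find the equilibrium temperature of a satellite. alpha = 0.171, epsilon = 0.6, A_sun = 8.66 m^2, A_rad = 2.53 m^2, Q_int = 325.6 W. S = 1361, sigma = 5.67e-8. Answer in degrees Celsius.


Numerator = alpha*S*A_sun + Q_int = 0.171*1361*8.66 + 325.6 = 2341.0505 W
Denominator = eps*sigma*A_rad = 0.6*5.67e-8*2.53 = 8.60706e-08 W/K^4
T^4 = 2.7199188e+10 K^4
T = 406.1056 K = 132.9556 C

132.9556 degrees Celsius


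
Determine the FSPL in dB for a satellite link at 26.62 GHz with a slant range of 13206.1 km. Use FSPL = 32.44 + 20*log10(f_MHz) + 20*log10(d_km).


f = 26.62 GHz = 26620.0000 MHz
d = 13206.1 km
FSPL = 32.44 + 20*log10(26620.0000) + 20*log10(13206.1)
FSPL = 32.44 + 88.5042 + 82.4155
FSPL = 203.3597 dB

203.3597 dB


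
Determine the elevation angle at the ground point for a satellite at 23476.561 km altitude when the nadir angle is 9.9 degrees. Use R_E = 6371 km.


r = R_E + alt = 29847.5610 km
Law of sines in the satellite / Earth-center / ground-point triangle:
  sin(nadir)/R_E = sin(90 + el)/r  =>  cos(el) = (r/R_E)*sin(nadir)
cos(el) = (29847.5610 / 6371.0000) * sin(9.9 deg) = 0.8054723
el = arccos(0.8054723) = 36.3441 deg
(Earth-central angle = 90 - nadir - el = 43.7559 deg)

36.3441 degrees


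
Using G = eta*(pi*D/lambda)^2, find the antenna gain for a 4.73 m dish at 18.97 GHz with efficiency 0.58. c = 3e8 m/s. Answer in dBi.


lambda = c/f = 3e8 / 1.897e+10 = 0.01581444 m
G = eta*(pi*D/lambda)^2 = 0.58*(pi*4.73/0.01581444)^2
G = 512085.1393 (linear)
G = 10*log10(512085.1393) = 57.0934 dBi

57.0934 dBi


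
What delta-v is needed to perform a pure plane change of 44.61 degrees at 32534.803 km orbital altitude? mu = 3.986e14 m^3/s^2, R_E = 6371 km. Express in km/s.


r = 38905.8030 km = 3.8905803e+07 m
V = sqrt(mu/r) = 3200.8215 m/s
di = 44.61 deg = 0.7785914 rad
dV = 2*V*sin(di/2) = 2*3200.8215*sin(0.3892957)
dV = 2429.6597 m/s = 2.4297 km/s

2.4297 km/s


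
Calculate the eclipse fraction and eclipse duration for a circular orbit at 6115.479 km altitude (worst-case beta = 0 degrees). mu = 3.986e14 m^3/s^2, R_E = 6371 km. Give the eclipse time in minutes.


r = 12486.4790 km
T = 231.4302 min
Eclipse fraction = arcsin(R_E/r)/pi = arcsin(6371.0000/12486.4790)/pi
= arcsin(0.5102319)/pi = 0.1704404
Eclipse duration = 0.1704404 * 231.4302 = 39.4451 min

39.4451 minutes


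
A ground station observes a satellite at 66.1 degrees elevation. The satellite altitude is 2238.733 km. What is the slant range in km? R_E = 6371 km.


h = 2238.733 km, el = 66.1 deg
d = -R_E*sin(el) + sqrt((R_E*sin(el))^2 + 2*R_E*h + h^2)
d = -6371.0000*sin(1.1537) + sqrt((6371.0000*0.914254)^2 + 2*6371.0000*2238.733 + 2238.733^2)
d = 2389.0041 km

2389.0041 km


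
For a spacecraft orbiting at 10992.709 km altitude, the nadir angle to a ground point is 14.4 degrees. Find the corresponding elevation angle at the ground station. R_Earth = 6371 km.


r = R_E + alt = 17363.7090 km
Law of sines in the satellite / Earth-center / ground-point triangle:
  sin(nadir)/R_E = sin(90 + el)/r  =>  cos(el) = (r/R_E)*sin(nadir)
cos(el) = (17363.7090 / 6371.0000) * sin(14.4 deg) = 0.6777867
el = arccos(0.6777867) = 47.3291 deg
(Earth-central angle = 90 - nadir - el = 28.2709 deg)

47.3291 degrees


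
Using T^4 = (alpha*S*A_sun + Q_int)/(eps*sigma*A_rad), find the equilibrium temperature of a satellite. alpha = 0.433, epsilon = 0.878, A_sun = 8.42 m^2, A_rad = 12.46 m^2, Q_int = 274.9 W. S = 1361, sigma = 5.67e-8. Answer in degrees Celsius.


Numerator = alpha*S*A_sun + Q_int = 0.433*1361*8.42 + 274.9 = 5236.9155 W
Denominator = eps*sigma*A_rad = 0.878*5.67e-8*12.46 = 6.202912e-07 W/K^4
T^4 = 8.4426726e+09 K^4
T = 303.1238 K = 29.9738 C

29.9738 degrees Celsius


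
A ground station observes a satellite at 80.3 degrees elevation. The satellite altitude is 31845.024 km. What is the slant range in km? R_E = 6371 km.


h = 31845.024 km, el = 80.3 deg
d = -R_E*sin(el) + sqrt((R_E*sin(el))^2 + 2*R_E*h + h^2)
d = -6371.0000*sin(1.4015) + sqrt((6371.0000*0.9857035)^2 + 2*6371.0000*31845.024 + 31845.024^2)
d = 31921.0283 km

31921.0283 km


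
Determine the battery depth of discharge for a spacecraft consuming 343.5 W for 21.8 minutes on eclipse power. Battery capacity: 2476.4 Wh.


E_used = P * t / 60 = 343.5 * 21.8 / 60 = 124.8050 Wh
DOD = E_used / E_total * 100 = 124.8050 / 2476.4 * 100
DOD = 5.0398 %

5.0398 %


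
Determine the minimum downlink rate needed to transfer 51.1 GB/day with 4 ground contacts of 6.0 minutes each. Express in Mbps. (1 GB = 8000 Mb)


total contact time = 4 * 6.0 * 60 = 1440.0000 s
data = 51.1 GB = 408800.0000 Mb
rate = 408800.0000 / 1440.0000 = 283.8889 Mbps

283.8889 Mbps


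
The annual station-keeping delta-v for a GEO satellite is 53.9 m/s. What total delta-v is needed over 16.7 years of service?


dV = rate * years = 53.9 * 16.7
dV = 900.1300 m/s

900.1300 m/s


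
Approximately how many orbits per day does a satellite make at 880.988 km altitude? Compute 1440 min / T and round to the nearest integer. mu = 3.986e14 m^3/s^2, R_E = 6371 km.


r = 7.251988e+06 m
T = 2*pi*sqrt(r^3/mu) = 6146.0606 s = 102.4343 min
revs/day = 1440 / 102.4343 = 14.0578
Rounded: 14 revolutions per day

14 revolutions per day


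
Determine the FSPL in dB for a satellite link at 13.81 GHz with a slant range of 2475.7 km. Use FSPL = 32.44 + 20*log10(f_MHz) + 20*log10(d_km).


f = 13.81 GHz = 13810.0000 MHz
d = 2475.7 km
FSPL = 32.44 + 20*log10(13810.0000) + 20*log10(2475.7)
FSPL = 32.44 + 82.8039 + 67.8740
FSPL = 183.1178 dB

183.1178 dB


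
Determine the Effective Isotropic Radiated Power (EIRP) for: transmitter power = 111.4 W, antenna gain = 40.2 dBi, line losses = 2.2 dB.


Pt = 111.4 W = 20.4689 dBW
EIRP = Pt_dBW + Gt - losses = 20.4689 + 40.2 - 2.2 = 58.4689 dBW

58.4689 dBW


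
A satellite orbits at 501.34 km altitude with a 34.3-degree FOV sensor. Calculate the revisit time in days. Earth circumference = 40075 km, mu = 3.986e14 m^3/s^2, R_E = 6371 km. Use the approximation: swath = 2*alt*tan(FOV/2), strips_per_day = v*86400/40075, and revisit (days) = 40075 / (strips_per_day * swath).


swath = 2*501.34*tan(0.299324) = 309.4227 km
v = sqrt(mu/r) = 7615.8140 m/s = 7.6158 km/s
strips/day = v*86400/40075 = 7.6158*86400/40075 = 16.4194
coverage/day = strips * swath = 16.4194 * 309.4227 = 5080.5267 km
revisit = 40075 / 5080.5267 = 7.8880 days

7.8880 days


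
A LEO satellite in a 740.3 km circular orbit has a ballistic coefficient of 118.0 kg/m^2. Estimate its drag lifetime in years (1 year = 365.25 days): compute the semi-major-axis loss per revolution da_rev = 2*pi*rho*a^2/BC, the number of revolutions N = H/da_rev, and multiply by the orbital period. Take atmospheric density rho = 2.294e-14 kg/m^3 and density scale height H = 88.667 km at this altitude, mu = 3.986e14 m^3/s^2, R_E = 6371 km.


a = R_E + alt = 7111.3000 km = 7.1113e+06 m
da_rev = 2*pi*rho*a^2/BC = 2*pi*2.294e-14*(7.1113e+06)^2/118.0 = 0.0617716604 m per revolution
N = H/da_rev = 88667.0000 m / 0.0617716604 m = 1.4353993e+06 revolutions
P = 2*pi*sqrt(a^3/mu) = 5968.0812 s
lifetime = N*P = 1.4353993e+06 * 5968.0812 = 8.5665797e+09 s = 99150.2283 days
years = 99150.2283 / 365.25 = 271.4585 years

271.4585 years


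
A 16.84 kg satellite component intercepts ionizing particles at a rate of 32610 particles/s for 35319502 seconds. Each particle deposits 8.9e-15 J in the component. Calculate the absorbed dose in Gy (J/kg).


Total energy deposited = rate * time * E_per
  = 32610 * 35319502 * 8.9e-15 = 0.01025074 J
Dose = E_total / mass = 0.01025074 / 16.84
Dose = 6.08714e-04 Gy

6.0871e-04 Gy


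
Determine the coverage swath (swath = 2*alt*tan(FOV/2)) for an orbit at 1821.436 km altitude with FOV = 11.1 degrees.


FOV = 11.1 deg = 0.1937315 rad
swath = 2 * alt * tan(FOV/2) = 2 * 1821.436 * tan(0.09686577)
swath = 2 * 1821.436 * 0.09716988
swath = 353.9774 km

353.9774 km


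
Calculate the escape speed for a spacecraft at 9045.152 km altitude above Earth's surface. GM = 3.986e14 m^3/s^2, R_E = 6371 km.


r = 6371.0 + 9045.152 = 15416.1520 km = 1.5416152e+07 m
v_esc = sqrt(2*mu/r) = sqrt(2*3.986e14 / 1.5416152e+07)
v_esc = 7191.1054 m/s = 7.1911 km/s

7.1911 km/s


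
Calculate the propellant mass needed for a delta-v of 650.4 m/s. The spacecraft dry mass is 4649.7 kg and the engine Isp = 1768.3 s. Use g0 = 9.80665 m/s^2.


ve = Isp * g0 = 1768.3 * 9.80665 = 17341.099195 m/s
mass ratio = exp(dv/ve) = exp(650.4/17341.099195) = 1.03821851
m_prop = m_dry * (mr - 1) = 4649.7 * (1.03821851 - 1)
m_prop = 177.7046 kg

177.7046 kg


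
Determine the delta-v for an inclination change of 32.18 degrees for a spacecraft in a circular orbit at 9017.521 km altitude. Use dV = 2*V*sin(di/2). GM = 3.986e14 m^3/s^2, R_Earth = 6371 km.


r = 15388.5210 km = 1.5388521e+07 m
V = sqrt(mu/r) = 5089.4424 m/s
di = 32.18 deg = 0.561647 rad
dV = 2*V*sin(di/2) = 2*5089.4424*sin(0.2808235)
dV = 2821.0470 m/s = 2.8210 km/s

2.8210 km/s


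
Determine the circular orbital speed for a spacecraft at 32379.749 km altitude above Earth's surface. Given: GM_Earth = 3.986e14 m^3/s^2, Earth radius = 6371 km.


r = R_E + alt = 6371.0 + 32379.749 = 38750.7490 km = 3.8750749e+07 m
v = sqrt(mu/r) = sqrt(3.986e14 / 3.8750749e+07) = 3207.2189 m/s = 3.2072 km/s

3.2072 km/s


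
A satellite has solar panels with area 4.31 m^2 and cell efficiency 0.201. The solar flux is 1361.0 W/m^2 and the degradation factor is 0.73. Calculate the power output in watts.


P = area * eta * S * degradation
P = 4.31 * 0.201 * 1361.0 * 0.73
P = 860.7050 W

860.7050 W


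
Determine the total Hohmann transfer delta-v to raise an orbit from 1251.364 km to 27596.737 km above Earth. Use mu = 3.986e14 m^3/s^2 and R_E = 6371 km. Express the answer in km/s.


r1 = 7622.3640 km = 7.622364e+06 m
r2 = 33967.7370 km = 3.3967737e+07 m
dv1 = sqrt(mu/r1)*(sqrt(2*r2/(r1+r2)) - 1) = 2010.8138 m/s
dv2 = sqrt(mu/r2)*(1 - sqrt(2*r1/(r1+r2))) = 1351.6305 m/s
total dv = |dv1| + |dv2| = 2010.8138 + 1351.6305 = 3362.4444 m/s = 3.3624 km/s

3.3624 km/s


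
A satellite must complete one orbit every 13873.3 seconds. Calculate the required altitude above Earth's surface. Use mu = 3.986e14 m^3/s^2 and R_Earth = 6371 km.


T = 13873.3 s
r = (mu*T^2/(4*pi^2))^(1/3) = (3.986e14 * 13873.3^2 / (4*pi^2))^(1/3)
r = 1.2478979e+07 m = 12478.9785 km
alt = r - R_E = 12478.9785 - 6371 = 6107.9785 km

6107.9785 km


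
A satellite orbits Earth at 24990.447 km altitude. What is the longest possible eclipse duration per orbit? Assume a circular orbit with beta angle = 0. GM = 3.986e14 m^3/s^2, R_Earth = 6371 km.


r = 31361.4470 km
T = 921.2004 min
Eclipse fraction = arcsin(R_E/r)/pi = arcsin(6371.0000/31361.4470)/pi
= arcsin(0.2031475)/pi = 0.0651171
Eclipse duration = 0.0651171 * 921.2004 = 59.9859 min

59.9859 minutes


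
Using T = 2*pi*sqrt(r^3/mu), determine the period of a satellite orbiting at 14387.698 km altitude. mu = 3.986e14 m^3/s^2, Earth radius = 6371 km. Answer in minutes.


r = 20758.6980 km = 2.0758698e+07 m
T = 2*pi*sqrt(r^3/mu) = 2*pi*sqrt(8.9454117e+21 / 3.986e14)
T = 29765.3770 s = 496.0896 min

496.0896 minutes


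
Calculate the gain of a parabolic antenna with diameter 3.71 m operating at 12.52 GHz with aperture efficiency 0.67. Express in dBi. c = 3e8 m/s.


lambda = c/f = 3e8 / 1.252e+10 = 0.02396166 m
G = eta*(pi*D/lambda)^2 = 0.67*(pi*3.71/0.02396166)^2
G = 158521.6250 (linear)
G = 10*log10(158521.6250) = 52.0009 dBi

52.0009 dBi


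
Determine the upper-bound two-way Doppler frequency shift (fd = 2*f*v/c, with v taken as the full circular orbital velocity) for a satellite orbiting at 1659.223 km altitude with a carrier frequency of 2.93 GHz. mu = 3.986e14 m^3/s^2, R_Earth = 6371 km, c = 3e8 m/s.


r = 8.030223e+06 m
v = sqrt(mu/r) = 7045.3868 m/s (worst-case radial velocity)
f = 2.93 GHz = 2.93e+09 Hz
fd = 2*f*v/c = 2*2.93e+09*7045.3868/3.0e+08
fd = 137619.8897 Hz

137619.8897 Hz


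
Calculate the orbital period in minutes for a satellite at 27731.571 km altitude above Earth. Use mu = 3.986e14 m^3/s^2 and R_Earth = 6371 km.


r = 34102.5710 km = 3.4102571e+07 m
T = 2*pi*sqrt(r^3/mu) = 2*pi*sqrt(3.966079e+22 / 3.986e14)
T = 62674.6480 s = 1044.5775 min

1044.5775 minutes


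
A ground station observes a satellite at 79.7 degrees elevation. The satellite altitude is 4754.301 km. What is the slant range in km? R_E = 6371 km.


h = 4754.301 km, el = 79.7 deg
d = -R_E*sin(el) + sqrt((R_E*sin(el))^2 + 2*R_E*h + h^2)
d = -6371.0000*sin(1.3910) + sqrt((6371.0000*0.983885)^2 + 2*6371.0000*4754.301 + 4754.301^2)
d = 4798.4955 km

4798.4955 km


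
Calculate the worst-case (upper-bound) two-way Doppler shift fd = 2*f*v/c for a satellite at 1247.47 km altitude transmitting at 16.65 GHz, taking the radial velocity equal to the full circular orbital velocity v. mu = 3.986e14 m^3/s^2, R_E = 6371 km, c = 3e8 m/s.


r = 7.61847e+06 m
v = sqrt(mu/r) = 7233.2715 m/s (worst-case radial velocity)
f = 16.65 GHz = 1.665e+10 Hz
fd = 2*f*v/c = 2*1.665e+10*7233.2715/3.0e+08
fd = 802893.1360 Hz

802893.1360 Hz


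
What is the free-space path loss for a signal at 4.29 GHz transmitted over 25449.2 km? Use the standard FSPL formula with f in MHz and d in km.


f = 4.29 GHz = 4290.0000 MHz
d = 25449.2 km
FSPL = 32.44 + 20*log10(4290.0000) + 20*log10(25449.2)
FSPL = 32.44 + 72.6491 + 88.1135
FSPL = 193.2026 dB

193.2026 dB


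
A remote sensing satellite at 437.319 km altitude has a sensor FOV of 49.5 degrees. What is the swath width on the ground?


FOV = 49.5 deg = 0.863938 rad
swath = 2 * alt * tan(FOV/2) = 2 * 437.319 * tan(0.431969)
swath = 2 * 437.319 * 0.4610063
swath = 403.2136 km

403.2136 km


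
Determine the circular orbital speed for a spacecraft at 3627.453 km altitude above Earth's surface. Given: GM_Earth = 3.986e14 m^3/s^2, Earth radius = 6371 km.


r = R_E + alt = 6371.0 + 3627.453 = 9998.4530 km = 9.998453e+06 m
v = sqrt(mu/r) = sqrt(3.986e14 / 9.998453e+06) = 6313.9661 m/s = 6.3140 km/s

6.3140 km/s


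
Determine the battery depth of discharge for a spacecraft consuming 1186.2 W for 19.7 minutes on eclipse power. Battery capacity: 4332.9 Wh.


E_used = P * t / 60 = 1186.2 * 19.7 / 60 = 389.4690 Wh
DOD = E_used / E_total * 100 = 389.4690 / 4332.9 * 100
DOD = 8.9886 %

8.9886 %


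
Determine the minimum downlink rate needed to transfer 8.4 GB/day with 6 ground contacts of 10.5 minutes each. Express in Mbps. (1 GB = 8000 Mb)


total contact time = 6 * 10.5 * 60 = 3780.0000 s
data = 8.4 GB = 67200.0000 Mb
rate = 67200.0000 / 3780.0000 = 17.7778 Mbps

17.7778 Mbps


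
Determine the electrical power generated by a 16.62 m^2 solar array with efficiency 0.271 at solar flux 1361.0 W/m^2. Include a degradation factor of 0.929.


P = area * eta * S * degradation
P = 16.62 * 0.271 * 1361.0 * 0.929
P = 5694.7433 W

5694.7433 W


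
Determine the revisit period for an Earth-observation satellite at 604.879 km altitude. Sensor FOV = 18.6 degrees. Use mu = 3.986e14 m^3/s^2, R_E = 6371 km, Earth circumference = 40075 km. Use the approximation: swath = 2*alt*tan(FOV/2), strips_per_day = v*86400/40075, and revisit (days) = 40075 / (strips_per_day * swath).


swath = 2*604.879*tan(0.1623156) = 198.1055 km
v = sqrt(mu/r) = 7559.0841 m/s = 7.5591 km/s
strips/day = v*86400/40075 = 7.5591*86400/40075 = 16.2971
coverage/day = strips * swath = 16.2971 * 198.1055 = 3228.5377 km
revisit = 40075 / 3228.5377 = 12.4127 days

12.4127 days


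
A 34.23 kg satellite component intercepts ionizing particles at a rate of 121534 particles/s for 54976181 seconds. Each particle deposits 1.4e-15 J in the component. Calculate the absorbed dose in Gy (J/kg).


Total energy deposited = rate * time * E_per
  = 121534 * 54976181 * 1.4e-15 = 0.009354065 J
Dose = E_total / mass = 0.009354065 / 34.23
Dose = 2.7327097e-04 Gy

2.7327e-04 Gy


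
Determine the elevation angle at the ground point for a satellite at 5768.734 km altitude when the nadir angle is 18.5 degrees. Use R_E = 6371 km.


r = R_E + alt = 12139.7340 km
Law of sines in the satellite / Earth-center / ground-point triangle:
  sin(nadir)/R_E = sin(90 + el)/r  =>  cos(el) = (r/R_E)*sin(nadir)
cos(el) = (12139.7340 / 6371.0000) * sin(18.5 deg) = 0.6046137
el = arccos(0.6046137) = 52.7989 deg
(Earth-central angle = 90 - nadir - el = 18.7011 deg)

52.7989 degrees


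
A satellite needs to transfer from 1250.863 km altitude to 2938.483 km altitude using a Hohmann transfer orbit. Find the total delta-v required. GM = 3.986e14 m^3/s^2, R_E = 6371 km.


r1 = 7621.8630 km = 7.621863e+06 m
r2 = 9309.4830 km = 9.309483e+06 m
dv1 = sqrt(mu/r1)*(sqrt(2*r2/(r1+r2)) - 1) = 351.8461 m/s
dv2 = sqrt(mu/r2)*(1 - sqrt(2*r1/(r1+r2))) = 334.6644 m/s
total dv = |dv1| + |dv2| = 351.8461 + 334.6644 = 686.5105 m/s = 0.6865105 km/s

0.6865 km/s


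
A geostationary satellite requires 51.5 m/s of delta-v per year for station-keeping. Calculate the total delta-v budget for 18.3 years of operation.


dV = rate * years = 51.5 * 18.3
dV = 942.4500 m/s

942.4500 m/s


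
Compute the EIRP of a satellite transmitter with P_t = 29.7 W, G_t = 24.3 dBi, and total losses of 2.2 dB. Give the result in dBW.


Pt = 29.7 W = 14.7276 dBW
EIRP = Pt_dBW + Gt - losses = 14.7276 + 24.3 - 2.2 = 36.8276 dBW

36.8276 dBW


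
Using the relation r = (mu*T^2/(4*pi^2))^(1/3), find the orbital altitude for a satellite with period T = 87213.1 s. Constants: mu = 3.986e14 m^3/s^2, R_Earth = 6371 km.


T = 87213.1 s
r = (mu*T^2/(4*pi^2))^(1/3) = (3.986e14 * 87213.1^2 / (4*pi^2))^(1/3)
r = 4.2505683e+07 m = 42505.6833 km
alt = r - R_E = 42505.6833 - 6371 = 36134.6833 km

36134.6833 km


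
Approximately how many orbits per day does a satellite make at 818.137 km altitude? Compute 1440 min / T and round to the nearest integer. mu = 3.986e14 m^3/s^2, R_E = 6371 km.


r = 7.189137e+06 m
T = 2*pi*sqrt(r^3/mu) = 6066.3346 s = 101.1056 min
revs/day = 1440 / 101.1056 = 14.2425
Rounded: 14 revolutions per day

14 revolutions per day


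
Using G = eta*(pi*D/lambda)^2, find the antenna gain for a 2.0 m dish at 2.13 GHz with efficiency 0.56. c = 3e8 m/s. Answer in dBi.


lambda = c/f = 3e8 / 2.13e+09 = 0.1408451 m
G = eta*(pi*D/lambda)^2 = 0.56*(pi*2.0/0.1408451)^2
G = 1114.4599 (linear)
G = 10*log10(1114.4599) = 30.4706 dBi

30.4706 dBi


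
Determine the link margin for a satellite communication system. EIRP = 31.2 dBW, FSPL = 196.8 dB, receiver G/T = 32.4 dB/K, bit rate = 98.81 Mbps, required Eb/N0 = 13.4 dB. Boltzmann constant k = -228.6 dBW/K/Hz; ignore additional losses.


C/N0 = EIRP - FSPL + G/T - k = 31.2 - 196.8 + 32.4 - (-228.6)
C/N0 = 95.4000 dB-Hz
R_b = 98.81 Mbps = 9.881e+07 bps -> 10*log10(R_b) = 79.9480 dB-Hz
Eb/N0 = C/N0 - 10*log10(R_b) = 95.4000 - 79.9480 = 15.4520 dB
Margin = Eb/N0 - Eb/N0_req = 15.4520 - 13.4 = 2.0520 dB (link closes)

2.0520 dB


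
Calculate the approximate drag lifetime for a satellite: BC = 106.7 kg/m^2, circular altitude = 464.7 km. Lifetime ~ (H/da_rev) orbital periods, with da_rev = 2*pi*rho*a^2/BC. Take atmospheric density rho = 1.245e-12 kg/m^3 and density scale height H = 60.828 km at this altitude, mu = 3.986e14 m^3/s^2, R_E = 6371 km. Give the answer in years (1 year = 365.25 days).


a = R_E + alt = 6835.7000 km = 6.8357e+06 m
da_rev = 2*pi*rho*a^2/BC = 2*pi*1.245e-12*(6.8357e+06)^2/106.7 = 3.425712 m per revolution
N = H/da_rev = 60828.0000 m / 3.425712 m = 17756.3112 revolutions
P = 2*pi*sqrt(a^3/mu) = 5624.5232 s
lifetime = N*P = 17756.3112 * 5624.5232 = 9.9870784e+07 s = 1155.9119 days
years = 1155.9119 / 365.25 = 3.1647 years

3.1647 years


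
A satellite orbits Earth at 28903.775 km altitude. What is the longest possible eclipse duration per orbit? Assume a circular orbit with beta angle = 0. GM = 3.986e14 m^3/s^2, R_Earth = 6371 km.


r = 35274.7750 km
T = 1098.8954 min
Eclipse fraction = arcsin(R_E/r)/pi = arcsin(6371.0000/35274.7750)/pi
= arcsin(0.1806106)/pi = 0.05780739
Eclipse duration = 0.05780739 * 1098.8954 = 63.5243 min

63.5243 minutes


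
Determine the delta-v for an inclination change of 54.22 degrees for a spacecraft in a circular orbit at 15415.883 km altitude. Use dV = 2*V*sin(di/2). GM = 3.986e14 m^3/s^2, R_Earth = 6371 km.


r = 21786.8830 km = 2.1786883e+07 m
V = sqrt(mu/r) = 4277.3136 m/s
di = 54.22 deg = 0.9463175 rad
dV = 2*V*sin(di/2) = 2*4277.3136*sin(0.4731588)
dV = 3898.3460 m/s = 3.8983 km/s

3.8983 km/s


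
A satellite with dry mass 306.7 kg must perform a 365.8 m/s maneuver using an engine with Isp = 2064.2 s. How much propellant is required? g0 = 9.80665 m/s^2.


ve = Isp * g0 = 2064.2 * 9.80665 = 20242.886930 m/s
mass ratio = exp(dv/ve) = exp(365.8/20242.886930) = 1.01823481
m_prop = m_dry * (mr - 1) = 306.7 * (1.01823481 - 1)
m_prop = 5.5926 kg

5.5926 kg


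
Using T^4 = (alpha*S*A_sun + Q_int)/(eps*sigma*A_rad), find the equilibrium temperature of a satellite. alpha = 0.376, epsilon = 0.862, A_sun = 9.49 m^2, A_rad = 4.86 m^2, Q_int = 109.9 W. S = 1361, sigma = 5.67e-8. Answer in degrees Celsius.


Numerator = alpha*S*A_sun + Q_int = 0.376*1361*9.49 + 109.9 = 4966.2746 W
Denominator = eps*sigma*A_rad = 0.862*5.67e-8*4.86 = 2.3753444e-07 W/K^4
T^4 = 2.0907598e+10 K^4
T = 380.2560 K = 107.1060 C

107.1060 degrees Celsius


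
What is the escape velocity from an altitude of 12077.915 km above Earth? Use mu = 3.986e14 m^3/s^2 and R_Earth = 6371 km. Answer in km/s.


r = 6371.0 + 12077.915 = 18448.9150 km = 1.8448915e+07 m
v_esc = sqrt(2*mu/r) = sqrt(2*3.986e14 / 1.8448915e+07)
v_esc = 6573.5237 m/s = 6.5735 km/s

6.5735 km/s


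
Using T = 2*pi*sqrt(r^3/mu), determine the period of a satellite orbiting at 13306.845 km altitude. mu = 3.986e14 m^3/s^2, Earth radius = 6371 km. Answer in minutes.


r = 19677.8450 km = 1.9677845e+07 m
T = 2*pi*sqrt(r^3/mu) = 2*pi*sqrt(7.6196076e+21 / 3.986e14)
T = 27471.1933 s = 457.8532 min

457.8532 minutes


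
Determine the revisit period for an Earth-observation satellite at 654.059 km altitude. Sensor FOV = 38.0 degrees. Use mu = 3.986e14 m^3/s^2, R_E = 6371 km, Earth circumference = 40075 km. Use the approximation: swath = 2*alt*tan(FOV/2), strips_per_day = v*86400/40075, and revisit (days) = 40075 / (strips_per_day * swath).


swath = 2*654.059*tan(0.3316126) = 450.4211 km
v = sqrt(mu/r) = 7532.5784 m/s = 7.5326 km/s
strips/day = v*86400/40075 = 7.5326*86400/40075 = 16.2399
coverage/day = strips * swath = 16.2399 * 450.4211 = 7314.8032 km
revisit = 40075 / 7314.8032 = 5.4786 days

5.4786 days


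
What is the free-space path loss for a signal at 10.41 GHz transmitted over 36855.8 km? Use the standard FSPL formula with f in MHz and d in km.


f = 10.41 GHz = 10410.0000 MHz
d = 36855.8 km
FSPL = 32.44 + 20*log10(10410.0000) + 20*log10(36855.8)
FSPL = 32.44 + 80.3490 + 91.3301
FSPL = 204.1191 dB

204.1191 dB


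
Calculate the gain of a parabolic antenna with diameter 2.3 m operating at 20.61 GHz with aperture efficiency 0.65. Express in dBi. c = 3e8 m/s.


lambda = c/f = 3e8 / 2.061e+10 = 0.01455604 m
G = eta*(pi*D/lambda)^2 = 0.65*(pi*2.3/0.01455604)^2
G = 160170.3956 (linear)
G = 10*log10(160170.3956) = 52.0458 dBi

52.0458 dBi


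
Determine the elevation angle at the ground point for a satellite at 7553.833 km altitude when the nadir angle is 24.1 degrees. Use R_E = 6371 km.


r = R_E + alt = 13924.8330 km
Law of sines in the satellite / Earth-center / ground-point triangle:
  sin(nadir)/R_E = sin(90 + el)/r  =>  cos(el) = (r/R_E)*sin(nadir)
cos(el) = (13924.8330 / 6371.0000) * sin(24.1 deg) = 0.8924711
el = arccos(0.8924711) = 26.8146 deg
(Earth-central angle = 90 - nadir - el = 39.0854 deg)

26.8146 degrees


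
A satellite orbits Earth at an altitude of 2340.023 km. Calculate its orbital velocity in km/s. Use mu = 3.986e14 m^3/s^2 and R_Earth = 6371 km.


r = R_E + alt = 6371.0 + 2340.023 = 8711.0230 km = 8.711023e+06 m
v = sqrt(mu/r) = sqrt(3.986e14 / 8.711023e+06) = 6764.4745 m/s = 6.7645 km/s

6.7645 km/s


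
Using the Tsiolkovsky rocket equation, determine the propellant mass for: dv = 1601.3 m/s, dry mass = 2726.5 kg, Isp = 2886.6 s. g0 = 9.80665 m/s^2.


ve = Isp * g0 = 2886.6 * 9.80665 = 28307.875890 m/s
mass ratio = exp(dv/ve) = exp(1601.3/28307.875890) = 1.05819783
m_prop = m_dry * (mr - 1) = 2726.5 * (1.05819783 - 1)
m_prop = 158.6764 kg

158.6764 kg


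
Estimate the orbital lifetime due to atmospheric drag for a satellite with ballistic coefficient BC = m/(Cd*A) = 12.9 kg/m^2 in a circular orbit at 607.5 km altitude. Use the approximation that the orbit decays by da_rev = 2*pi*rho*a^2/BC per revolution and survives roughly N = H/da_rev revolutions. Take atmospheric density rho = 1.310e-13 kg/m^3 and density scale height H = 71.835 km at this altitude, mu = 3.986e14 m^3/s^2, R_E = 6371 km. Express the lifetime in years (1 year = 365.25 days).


a = R_E + alt = 6978.5000 km = 6.9785e+06 m
da_rev = 2*pi*rho*a^2/BC = 2*pi*1.310e-13*(6.9785e+06)^2/12.9 = 3.107317 m per revolution
N = H/da_rev = 71835.0000 m / 3.107317 m = 23118.0116 revolutions
P = 2*pi*sqrt(a^3/mu) = 5801.6877 s
lifetime = N*P = 23118.0116 * 5801.6877 = 1.3412348e+08 s = 1552.3551 days
years = 1552.3551 / 365.25 = 4.2501 years

4.2501 years


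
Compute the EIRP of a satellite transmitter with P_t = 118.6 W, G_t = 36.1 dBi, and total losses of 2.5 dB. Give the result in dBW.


Pt = 118.6 W = 20.7408 dBW
EIRP = Pt_dBW + Gt - losses = 20.7408 + 36.1 - 2.5 = 54.3408 dBW

54.3408 dBW


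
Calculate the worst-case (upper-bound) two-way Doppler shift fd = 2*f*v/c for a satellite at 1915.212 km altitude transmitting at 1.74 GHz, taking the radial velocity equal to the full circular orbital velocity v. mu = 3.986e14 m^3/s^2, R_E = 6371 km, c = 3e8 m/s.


r = 8.286212e+06 m
v = sqrt(mu/r) = 6935.7052 m/s (worst-case radial velocity)
f = 1.74 GHz = 1.74e+09 Hz
fd = 2*f*v/c = 2*1.74e+09*6935.7052/3.0e+08
fd = 80454.1806 Hz

80454.1806 Hz


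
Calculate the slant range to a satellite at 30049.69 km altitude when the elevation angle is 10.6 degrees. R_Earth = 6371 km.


h = 30049.69 km, el = 10.6 deg
d = -R_E*sin(el) + sqrt((R_E*sin(el))^2 + 2*R_E*h + h^2)
d = -6371.0000*sin(0.1850049) + sqrt((6371.0000*0.1839514)^2 + 2*6371.0000*30049.69 + 30049.69^2)
d = 34706.3193 km

34706.3193 km


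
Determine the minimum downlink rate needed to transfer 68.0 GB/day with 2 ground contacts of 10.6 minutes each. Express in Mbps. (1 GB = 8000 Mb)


total contact time = 2 * 10.6 * 60 = 1272.0000 s
data = 68.0 GB = 544000.0000 Mb
rate = 544000.0000 / 1272.0000 = 427.6730 Mbps

427.6730 Mbps


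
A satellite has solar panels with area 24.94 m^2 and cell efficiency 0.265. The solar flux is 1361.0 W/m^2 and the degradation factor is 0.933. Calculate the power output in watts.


P = area * eta * S * degradation
P = 24.94 * 0.265 * 1361.0 * 0.933
P = 8392.3211 W

8392.3211 W


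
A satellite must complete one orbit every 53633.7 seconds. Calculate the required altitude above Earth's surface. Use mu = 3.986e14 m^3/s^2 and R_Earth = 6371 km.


T = 53633.7 s
r = (mu*T^2/(4*pi^2))^(1/3) = (3.986e14 * 53633.7^2 / (4*pi^2))^(1/3)
r = 3.0738619e+07 m = 30738.6194 km
alt = r - R_E = 30738.6194 - 6371 = 24367.6194 km

24367.6194 km


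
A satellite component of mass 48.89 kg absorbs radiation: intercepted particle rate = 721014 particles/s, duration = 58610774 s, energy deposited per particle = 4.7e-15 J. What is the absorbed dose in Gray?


Total energy deposited = rate * time * E_per
  = 721014 * 58610774 * 4.7e-15 = 0.1986182 J
Dose = E_total / mass = 0.1986182 / 48.89
Dose = 0.004062552 Gy

0.0041 Gy


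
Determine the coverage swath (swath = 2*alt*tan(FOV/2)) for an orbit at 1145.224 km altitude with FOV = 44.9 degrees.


FOV = 44.9 deg = 0.7836528 rad
swath = 2 * alt * tan(FOV/2) = 2 * 1145.224 * tan(0.3918264)
swath = 2 * 1145.224 * 0.4131915
swath = 946.3937 km

946.3937 km


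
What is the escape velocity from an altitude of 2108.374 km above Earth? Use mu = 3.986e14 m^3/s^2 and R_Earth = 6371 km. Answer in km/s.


r = 6371.0 + 2108.374 = 8479.3740 km = 8.479374e+06 m
v_esc = sqrt(2*mu/r) = sqrt(2*3.986e14 / 8.479374e+06)
v_esc = 9696.2041 m/s = 9.6962 km/s

9.6962 km/s


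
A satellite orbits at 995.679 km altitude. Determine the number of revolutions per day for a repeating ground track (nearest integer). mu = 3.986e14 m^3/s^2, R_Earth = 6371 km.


r = 7.366679e+06 m
T = 2*pi*sqrt(r^3/mu) = 6292.4365 s = 104.8739 min
revs/day = 1440 / 104.8739 = 13.7308
Rounded: 14 revolutions per day

14 revolutions per day


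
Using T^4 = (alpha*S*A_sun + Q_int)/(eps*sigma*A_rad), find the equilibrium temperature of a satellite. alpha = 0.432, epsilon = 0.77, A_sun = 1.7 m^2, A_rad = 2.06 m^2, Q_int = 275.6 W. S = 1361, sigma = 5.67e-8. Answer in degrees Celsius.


Numerator = alpha*S*A_sun + Q_int = 0.432*1361*1.7 + 275.6 = 1275.1184 W
Denominator = eps*sigma*A_rad = 0.77*5.67e-8*2.06 = 8.993754e-08 W/K^4
T^4 = 1.4177822e+10 K^4
T = 345.0662 K = 71.9162 C

71.9162 degrees Celsius


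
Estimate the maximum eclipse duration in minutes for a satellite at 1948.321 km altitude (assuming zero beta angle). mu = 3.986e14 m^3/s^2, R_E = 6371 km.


r = 8319.3210 km
T = 125.8612 min
Eclipse fraction = arcsin(R_E/r)/pi = arcsin(6371.0000/8319.3210)/pi
= arcsin(0.7658077)/pi = 0.2776606
Eclipse duration = 0.2776606 * 125.8612 = 34.9467 min

34.9467 minutes


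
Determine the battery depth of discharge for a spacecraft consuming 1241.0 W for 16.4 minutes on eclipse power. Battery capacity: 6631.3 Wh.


E_used = P * t / 60 = 1241.0 * 16.4 / 60 = 339.2067 Wh
DOD = E_used / E_total * 100 = 339.2067 / 6631.3 * 100
DOD = 5.1152 %

5.1152 %


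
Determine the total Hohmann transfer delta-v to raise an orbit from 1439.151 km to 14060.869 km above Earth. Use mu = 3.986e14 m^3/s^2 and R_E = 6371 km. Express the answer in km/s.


r1 = 7810.1510 km = 7.810151e+06 m
r2 = 20431.8690 km = 2.0431869e+07 m
dv1 = sqrt(mu/r1)*(sqrt(2*r2/(r1+r2)) - 1) = 1449.3438 m/s
dv2 = sqrt(mu/r2)*(1 - sqrt(2*r1/(r1+r2))) = 1132.0509 m/s
total dv = |dv1| + |dv2| = 1449.3438 + 1132.0509 = 2581.3947 m/s = 2.5814 km/s

2.5814 km/s


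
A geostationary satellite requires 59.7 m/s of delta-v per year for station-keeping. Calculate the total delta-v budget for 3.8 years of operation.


dV = rate * years = 59.7 * 3.8
dV = 226.8600 m/s

226.8600 m/s


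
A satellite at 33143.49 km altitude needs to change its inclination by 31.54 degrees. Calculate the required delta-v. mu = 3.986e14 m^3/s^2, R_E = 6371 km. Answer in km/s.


r = 39514.4900 km = 3.951449e+07 m
V = sqrt(mu/r) = 3176.0729 m/s
di = 31.54 deg = 0.5504768 rad
dV = 2*V*sin(di/2) = 2*3176.0729*sin(0.2752384)
dV = 1726.3633 m/s = 1.7264 km/s

1.7264 km/s


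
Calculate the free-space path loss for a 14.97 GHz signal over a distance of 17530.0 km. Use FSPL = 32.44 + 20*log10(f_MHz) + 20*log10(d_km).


f = 14.97 GHz = 14970.0000 MHz
d = 17530.0 km
FSPL = 32.44 + 20*log10(14970.0000) + 20*log10(17530.0)
FSPL = 32.44 + 83.5044 + 84.8756
FSPL = 200.8201 dB

200.8201 dB


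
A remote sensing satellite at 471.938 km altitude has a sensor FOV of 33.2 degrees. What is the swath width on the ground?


FOV = 33.2 deg = 0.5794493 rad
swath = 2 * alt * tan(FOV/2) = 2 * 471.938 * tan(0.2897247)
swath = 2 * 471.938 * 0.2981129
swath = 281.3817 km

281.3817 km


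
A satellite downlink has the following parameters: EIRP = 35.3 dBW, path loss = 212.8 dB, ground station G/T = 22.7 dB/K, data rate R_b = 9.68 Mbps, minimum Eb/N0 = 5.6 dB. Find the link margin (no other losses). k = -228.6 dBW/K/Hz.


C/N0 = EIRP - FSPL + G/T - k = 35.3 - 212.8 + 22.7 - (-228.6)
C/N0 = 73.8000 dB-Hz
R_b = 9.68 Mbps = 9.68e+06 bps -> 10*log10(R_b) = 69.8588 dB-Hz
Eb/N0 = C/N0 - 10*log10(R_b) = 73.8000 - 69.8588 = 3.9412 dB
Margin = Eb/N0 - Eb/N0_req = 3.9412 - 5.6 = -1.6588 dB (negative margin: link does not close)

-1.6588 dB


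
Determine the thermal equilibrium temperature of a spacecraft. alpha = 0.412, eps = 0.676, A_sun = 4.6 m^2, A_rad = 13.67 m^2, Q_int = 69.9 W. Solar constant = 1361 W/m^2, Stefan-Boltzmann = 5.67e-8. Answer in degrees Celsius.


Numerator = alpha*S*A_sun + Q_int = 0.412*1361*4.6 + 69.9 = 2649.2672 W
Denominator = eps*sigma*A_rad = 0.676*5.67e-8*13.67 = 5.2396016e-07 W/K^4
T^4 = 5.0562378e+09 K^4
T = 266.6594 K = -6.4906 C

-6.4906 degrees Celsius


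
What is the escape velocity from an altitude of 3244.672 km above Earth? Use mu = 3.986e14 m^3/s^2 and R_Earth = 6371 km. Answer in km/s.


r = 6371.0 + 3244.672 = 9615.6720 km = 9.615672e+06 m
v_esc = sqrt(2*mu/r) = sqrt(2*3.986e14 / 9.615672e+06)
v_esc = 9105.2909 m/s = 9.1053 km/s

9.1053 km/s


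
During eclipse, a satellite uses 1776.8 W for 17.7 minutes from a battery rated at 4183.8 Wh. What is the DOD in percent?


E_used = P * t / 60 = 1776.8 * 17.7 / 60 = 524.1560 Wh
DOD = E_used / E_total * 100 = 524.1560 / 4183.8 * 100
DOD = 12.5282 %

12.5282 %


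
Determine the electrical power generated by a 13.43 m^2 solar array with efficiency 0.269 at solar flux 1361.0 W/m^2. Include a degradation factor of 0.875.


P = area * eta * S * degradation
P = 13.43 * 0.269 * 1361.0 * 0.875
P = 4302.2384 W

4302.2384 W


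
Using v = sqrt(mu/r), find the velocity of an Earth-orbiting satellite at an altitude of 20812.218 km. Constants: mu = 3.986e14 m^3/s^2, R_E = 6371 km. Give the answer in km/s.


r = R_E + alt = 6371.0 + 20812.218 = 27183.2180 km = 2.7183218e+07 m
v = sqrt(mu/r) = sqrt(3.986e14 / 2.7183218e+07) = 3829.2896 m/s = 3.8293 km/s

3.8293 km/s


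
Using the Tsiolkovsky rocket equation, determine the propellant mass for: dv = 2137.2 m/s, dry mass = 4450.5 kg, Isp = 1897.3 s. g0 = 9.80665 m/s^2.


ve = Isp * g0 = 1897.3 * 9.80665 = 18606.157045 m/s
mass ratio = exp(dv/ve) = exp(2137.2/18606.157045) = 1.12172222
m_prop = m_dry * (mr - 1) = 4450.5 * (1.12172222 - 1)
m_prop = 541.7248 kg

541.7248 kg


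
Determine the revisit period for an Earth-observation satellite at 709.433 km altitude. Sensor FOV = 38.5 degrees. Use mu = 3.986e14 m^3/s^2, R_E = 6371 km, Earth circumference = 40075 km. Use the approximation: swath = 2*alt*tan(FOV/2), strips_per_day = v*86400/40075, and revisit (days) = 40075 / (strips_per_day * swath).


swath = 2*709.433*tan(0.3359759) = 495.4902 km
v = sqrt(mu/r) = 7503.0655 m/s = 7.5031 km/s
strips/day = v*86400/40075 = 7.5031*86400/40075 = 16.1763
coverage/day = strips * swath = 16.1763 * 495.4902 = 8015.1935 km
revisit = 40075 / 8015.1935 = 4.9999 days

4.9999 days


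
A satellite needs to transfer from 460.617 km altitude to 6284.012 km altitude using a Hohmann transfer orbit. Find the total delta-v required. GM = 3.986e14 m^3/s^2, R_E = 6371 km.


r1 = 6831.6170 km = 6.831617e+06 m
r2 = 12655.0120 km = 1.2655012e+07 m
dv1 = sqrt(mu/r1)*(sqrt(2*r2/(r1+r2)) - 1) = 1066.8424 m/s
dv2 = sqrt(mu/r2)*(1 - sqrt(2*r1/(r1+r2))) = 912.8184 m/s
total dv = |dv1| + |dv2| = 1066.8424 + 912.8184 = 1979.6608 m/s = 1.9797 km/s

1.9797 km/s


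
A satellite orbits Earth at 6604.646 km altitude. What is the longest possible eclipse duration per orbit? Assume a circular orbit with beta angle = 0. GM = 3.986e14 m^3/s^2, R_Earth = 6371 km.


r = 12975.6460 km
T = 245.1622 min
Eclipse fraction = arcsin(R_E/r)/pi = arcsin(6371.0000/12975.6460)/pi
= arcsin(0.4909967)/pi = 0.1633673
Eclipse duration = 0.1633673 * 245.1622 = 40.0515 min

40.0515 minutes


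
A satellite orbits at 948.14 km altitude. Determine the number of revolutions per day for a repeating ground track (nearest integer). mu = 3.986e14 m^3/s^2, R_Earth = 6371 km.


r = 7.31914e+06 m
T = 2*pi*sqrt(r^3/mu) = 6231.6249 s = 103.8604 min
revs/day = 1440 / 103.8604 = 13.8648
Rounded: 14 revolutions per day

14 revolutions per day


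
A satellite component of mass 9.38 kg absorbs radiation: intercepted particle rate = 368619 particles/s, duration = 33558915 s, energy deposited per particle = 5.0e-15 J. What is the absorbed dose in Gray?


Total energy deposited = rate * time * E_per
  = 368619 * 33558915 * 5.0e-15 = 0.06185227 J
Dose = E_total / mass = 0.06185227 / 9.38
Dose = 0.006594058 Gy

0.0066 Gy


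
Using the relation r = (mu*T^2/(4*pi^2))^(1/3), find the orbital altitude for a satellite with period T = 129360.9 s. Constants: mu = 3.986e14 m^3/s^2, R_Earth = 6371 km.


T = 129360.9 s
r = (mu*T^2/(4*pi^2))^(1/3) = (3.986e14 * 129360.9^2 / (4*pi^2))^(1/3)
r = 5.5283374e+07 m = 55283.3737 km
alt = r - R_E = 55283.3737 - 6371 = 48912.3737 km

48912.3737 km


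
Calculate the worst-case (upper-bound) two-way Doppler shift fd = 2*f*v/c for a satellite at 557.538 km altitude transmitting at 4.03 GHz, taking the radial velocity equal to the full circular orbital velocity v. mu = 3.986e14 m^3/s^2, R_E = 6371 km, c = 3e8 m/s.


r = 6.928538e+06 m
v = sqrt(mu/r) = 7584.8648 m/s (worst-case radial velocity)
f = 4.03 GHz = 4.03e+09 Hz
fd = 2*f*v/c = 2*4.03e+09*7584.8648/3.0e+08
fd = 203780.0351 Hz

203780.0351 Hz


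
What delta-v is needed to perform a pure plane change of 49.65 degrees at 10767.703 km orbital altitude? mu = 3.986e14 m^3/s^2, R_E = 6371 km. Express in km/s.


r = 17138.7030 km = 1.7138703e+07 m
V = sqrt(mu/r) = 4822.5826 m/s
di = 49.65 deg = 0.866556 rad
dV = 2*V*sin(di/2) = 2*4822.5826*sin(0.433278)
dV = 4049.5046 m/s = 4.0495 km/s

4.0495 km/s
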